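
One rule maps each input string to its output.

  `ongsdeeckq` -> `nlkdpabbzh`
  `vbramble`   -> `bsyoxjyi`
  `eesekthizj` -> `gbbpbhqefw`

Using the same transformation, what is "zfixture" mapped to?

bwcfuqro

The pattern: shift every letter 3 places backward in the alphabet (wrapping around), then move the last character to the front.
For "zfixture", step one produces "wcfuqrob"; step two turns that into "bwcfuqro".
(Check on "ongsdeeckq": → "lkdpabbzhn" → "nlkdpabbzh" ✓)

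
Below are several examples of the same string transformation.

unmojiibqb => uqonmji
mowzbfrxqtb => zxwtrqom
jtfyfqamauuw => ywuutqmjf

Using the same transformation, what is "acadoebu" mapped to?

The rule is to sort the characters into reverse alphabetical order, then delete the last 3 characters.
Starting from "acadoebu": after the first operation, "uoedcbaa"; after the second, "uoedc".
(Check on "unmojiibqb": → "uqonmjiibb" → "uqonmji" ✓)

uoedc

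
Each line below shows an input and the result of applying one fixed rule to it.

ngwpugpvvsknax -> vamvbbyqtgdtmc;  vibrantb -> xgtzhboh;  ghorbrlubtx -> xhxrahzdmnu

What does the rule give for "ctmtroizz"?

In each case the input is transformed by: move the first 3 characters to the end (rotate left by 3), then shift every letter 6 places forward in the alphabet (wrapping around).
Starting from "ctmtroizz": after the first operation, "troizzctm"; after the second, "zxuoffizs".

zxuoffizs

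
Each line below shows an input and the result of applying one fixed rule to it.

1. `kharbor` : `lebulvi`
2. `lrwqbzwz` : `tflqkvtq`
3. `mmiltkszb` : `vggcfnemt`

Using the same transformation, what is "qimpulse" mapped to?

ykcgjofm

The transformation: shift every letter 6 places backward in the alphabet (wrapping around), then move the last character to the front.
Starting from "qimpulse": after the first operation, "kcgjofmy"; after the second, "ykcgjofm".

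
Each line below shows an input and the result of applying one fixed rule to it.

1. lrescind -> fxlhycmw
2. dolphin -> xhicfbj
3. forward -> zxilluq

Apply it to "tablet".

The pattern: shift every letter 6 places backward in the alphabet (wrapping around), then take characters alternately from the front and the back (1st, last, 2nd, 2nd-last, ...).
Working it through for "tablet": intermediate "nuvfyn", final "nnuyvf".

nnuyvf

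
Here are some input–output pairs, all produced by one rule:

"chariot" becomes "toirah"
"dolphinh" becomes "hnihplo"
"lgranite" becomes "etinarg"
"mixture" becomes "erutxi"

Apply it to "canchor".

rohcna

Each output is the input with this applied: reverse the string, then delete the last character.
Working it through for "canchor": intermediate "rohcnac", final "rohcna".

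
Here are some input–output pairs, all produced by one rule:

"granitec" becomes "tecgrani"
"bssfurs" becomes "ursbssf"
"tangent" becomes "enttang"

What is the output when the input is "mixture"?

Rule — move the last 3 characters to the front (rotate right by 3).
On "mixture" that produces "uremixt".

uremixt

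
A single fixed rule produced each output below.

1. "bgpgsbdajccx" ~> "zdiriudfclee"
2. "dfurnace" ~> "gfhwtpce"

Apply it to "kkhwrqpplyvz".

bmmjytsrrnax

In each case the input is transformed by: shift every letter 2 places forward in the alphabet (wrapping around), then move the last character to the front.
For "kkhwrqpplyvz", step one produces "mmjytsrrnaxb"; step two turns that into "bmmjytsrrnax".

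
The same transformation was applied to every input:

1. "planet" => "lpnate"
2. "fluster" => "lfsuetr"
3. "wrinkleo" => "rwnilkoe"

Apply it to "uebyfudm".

euybufmd

Looking at the pairs, the operation is to swap each adjacent pair of characters (1↔2, 3↔4, ...).
Applying that to "uebyfudm" gives "euybufmd".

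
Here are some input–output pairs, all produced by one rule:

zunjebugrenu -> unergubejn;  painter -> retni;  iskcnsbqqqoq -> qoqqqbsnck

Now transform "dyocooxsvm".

mvsxooco

The pattern: delete the first 2 characters, then reverse the string.
On "dyocooxsvm": the first step gives "ocooxsvm", and the second then gives "mvsxooco".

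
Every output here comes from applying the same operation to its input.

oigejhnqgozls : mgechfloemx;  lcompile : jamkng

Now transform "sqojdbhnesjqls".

Looking at the pairs, the operation is to delete the last 2 characters, then shift every letter 2 places backward in the alphabet (wrapping around).
Doing the same to "sqojdbhnesjqls": "qomhbzflcqho".
(Check on "lcompile": → "lcompi" → "jamkng" ✓)

qomhbzflcqho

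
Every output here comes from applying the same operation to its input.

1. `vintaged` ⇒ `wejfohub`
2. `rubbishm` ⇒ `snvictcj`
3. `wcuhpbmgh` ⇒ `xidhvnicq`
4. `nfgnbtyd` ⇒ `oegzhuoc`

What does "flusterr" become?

Looking at the pairs, the operation is to take characters alternately from the front and the back (1st, last, 2nd, 2nd-last, ...), then shift every letter 1 place forward in the alphabet (wrapping around).
Starting from "flusterr": after the first operation, "frlruest"; after the second, "gsmsvftu".

gsmsvftu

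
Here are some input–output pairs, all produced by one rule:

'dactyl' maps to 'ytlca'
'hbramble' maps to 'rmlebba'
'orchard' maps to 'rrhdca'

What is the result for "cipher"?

The rule is to delete the first character, then sort the characters into reverse alphabetical order.
Working it through for "cipher": intermediate "ipher", final "rpihe".

rpihe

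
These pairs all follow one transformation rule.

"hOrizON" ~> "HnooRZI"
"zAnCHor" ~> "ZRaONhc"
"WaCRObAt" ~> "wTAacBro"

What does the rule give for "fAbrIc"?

FCaiBR

Rule — flip the case of every letter, then take characters alternately from the front and the back (1st, last, 2nd, 2nd-last, ...).
Working it through for "fAbrIc": intermediate "FaBRiC", final "FCaiBR".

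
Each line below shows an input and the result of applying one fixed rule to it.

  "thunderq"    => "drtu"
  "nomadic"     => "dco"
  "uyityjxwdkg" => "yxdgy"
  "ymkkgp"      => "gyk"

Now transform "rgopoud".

The transformation: move the first 3 characters to the end (rotate left by 3), then keep every other character starting from the second (positions 2nd, 4th, 6th, ...).
So "rgopoud" becomes "odg".

odg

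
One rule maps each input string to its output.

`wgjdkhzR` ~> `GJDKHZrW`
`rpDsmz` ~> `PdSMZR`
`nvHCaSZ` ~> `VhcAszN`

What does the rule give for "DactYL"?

In each case the input is transformed by: move the first character to the end, then flip the case of every letter.
Starting from "DactYL": after the first operation, "actYLD"; after the second, "ACTyld".

ACTyld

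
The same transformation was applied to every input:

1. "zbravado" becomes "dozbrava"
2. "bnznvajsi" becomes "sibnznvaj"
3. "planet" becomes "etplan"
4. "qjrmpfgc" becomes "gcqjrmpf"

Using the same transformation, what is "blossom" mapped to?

ombloss

What's happening: move the last 2 characters to the front (rotate right by 2).
For "blossom" the result is "ombloss".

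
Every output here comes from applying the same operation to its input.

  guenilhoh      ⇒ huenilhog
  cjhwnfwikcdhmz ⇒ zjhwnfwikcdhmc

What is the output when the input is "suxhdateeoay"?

yuxhdateeoas

Rule — swap the first and last characters.
Doing the same to "suxhdateeoay": "yuxhdateeoas".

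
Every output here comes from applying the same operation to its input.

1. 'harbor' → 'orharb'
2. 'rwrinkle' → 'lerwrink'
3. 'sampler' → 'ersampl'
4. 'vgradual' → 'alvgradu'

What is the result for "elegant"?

The rule is to move the last 2 characters to the front (rotate right by 2).
For "elegant" the result is "ntelega".

ntelega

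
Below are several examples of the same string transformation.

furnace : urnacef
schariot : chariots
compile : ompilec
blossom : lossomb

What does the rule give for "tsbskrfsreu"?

The pattern: move the first character to the end.
So "tsbskrfsreu" becomes "sbskrfsreut".

sbskrfsreut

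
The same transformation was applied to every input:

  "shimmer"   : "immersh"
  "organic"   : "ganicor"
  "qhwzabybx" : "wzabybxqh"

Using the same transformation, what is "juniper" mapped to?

Each output is the input with this applied: move the first 2 characters to the end (rotate left by 2).
"juniper" → "niperju".

niperju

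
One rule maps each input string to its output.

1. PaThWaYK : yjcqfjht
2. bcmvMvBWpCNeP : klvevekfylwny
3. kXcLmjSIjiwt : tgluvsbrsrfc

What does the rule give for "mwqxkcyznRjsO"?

What's happening: shift every letter 9 places forward in the alphabet (wrapping around), then convert every letter to lowercase.
On "mwqxkcyznRjsO": the first step gives "vfzgtlhiwAsbX", and the second then gives "vfzgtlhiwasbx".

vfzgtlhiwasbx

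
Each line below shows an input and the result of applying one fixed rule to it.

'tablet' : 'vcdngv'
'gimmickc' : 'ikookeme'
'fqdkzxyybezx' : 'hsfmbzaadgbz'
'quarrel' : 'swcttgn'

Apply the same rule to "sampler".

The rule is to shift every letter 2 places forward in the alphabet (wrapping around).
On "sampler" that produces "ucorngt".

ucorngt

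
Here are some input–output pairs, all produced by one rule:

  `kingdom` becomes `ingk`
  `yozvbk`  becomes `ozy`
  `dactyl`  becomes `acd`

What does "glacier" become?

The rule is to delete the last 3 characters, then move the first character to the end.
For "glacier" the result is "lacg".

lacg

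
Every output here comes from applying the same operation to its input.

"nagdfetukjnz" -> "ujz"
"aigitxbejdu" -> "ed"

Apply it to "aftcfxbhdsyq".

hsq

Rule — keep every other character starting from the second (positions 2nd, 4th, 6th, ...), then delete the first 3 characters.
So "aftcfxbhdsyq" becomes "hsq".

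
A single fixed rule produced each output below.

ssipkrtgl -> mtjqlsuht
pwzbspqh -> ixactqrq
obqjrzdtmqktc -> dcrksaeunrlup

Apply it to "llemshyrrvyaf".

The transformation: shift every letter 1 place forward in the alphabet (wrapping around), then swap the first and last characters.
"llemshyrrvyaf" → "gmfntizsswzbm".

gmfntizsswzbm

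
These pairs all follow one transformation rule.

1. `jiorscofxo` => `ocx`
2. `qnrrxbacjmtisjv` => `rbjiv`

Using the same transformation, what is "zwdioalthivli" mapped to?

dahl

In each case the input is transformed by: keep one character in every 3, starting at position 3 (positions 3rd, 6th, 9th, ...).
Doing the same to "zwdioalthivli": "dahl".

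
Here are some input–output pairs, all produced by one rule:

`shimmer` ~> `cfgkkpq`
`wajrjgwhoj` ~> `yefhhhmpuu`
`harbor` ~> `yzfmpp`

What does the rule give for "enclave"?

yaccjlt

Looking at the pairs, the operation is to sort the characters into alphabetical order, then shift every letter 2 places backward in the alphabet (wrapping around).
For "enclave", step one produces "aceelnv"; step two turns that into "yaccjlt".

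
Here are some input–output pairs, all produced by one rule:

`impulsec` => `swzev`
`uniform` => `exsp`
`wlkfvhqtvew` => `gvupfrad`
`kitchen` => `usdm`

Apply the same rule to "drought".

Looking at the pairs, the operation is to shift every letter 10 places forward in the alphabet (wrapping around), then delete the last 3 characters.
On "drought": the first step gives "nbyeqrd", and the second then gives "nbye".

nbye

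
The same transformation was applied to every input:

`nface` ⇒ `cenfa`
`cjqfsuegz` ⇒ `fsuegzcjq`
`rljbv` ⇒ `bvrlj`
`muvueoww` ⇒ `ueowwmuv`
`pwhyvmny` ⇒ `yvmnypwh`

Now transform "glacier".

ciergla

The transformation: move the first 3 characters to the end (rotate left by 3).
Doing the same to "glacier": "ciergla".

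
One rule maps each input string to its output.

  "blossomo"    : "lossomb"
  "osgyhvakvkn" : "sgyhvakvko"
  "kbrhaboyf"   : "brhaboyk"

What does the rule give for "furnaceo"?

The rule is to delete the last character, then move the first character to the end.
Applying both steps to "furnaceo": "furnace", then "urnacef".

urnacef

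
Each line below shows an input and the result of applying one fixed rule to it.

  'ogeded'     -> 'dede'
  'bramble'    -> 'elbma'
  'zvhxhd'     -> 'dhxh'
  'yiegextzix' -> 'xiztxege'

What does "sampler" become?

relpm

Rule — reverse the string, then delete the last 2 characters.
Working it through for "sampler": intermediate "relpmas", final "relpm".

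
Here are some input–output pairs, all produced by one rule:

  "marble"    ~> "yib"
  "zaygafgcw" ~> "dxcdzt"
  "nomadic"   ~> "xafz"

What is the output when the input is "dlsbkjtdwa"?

The pattern: shift every letter 3 places backward in the alphabet (wrapping around), then delete the first 3 characters.
"dlsbkjtdwa" → "aipyhgqatx" → "yhgqatx".

yhgqatx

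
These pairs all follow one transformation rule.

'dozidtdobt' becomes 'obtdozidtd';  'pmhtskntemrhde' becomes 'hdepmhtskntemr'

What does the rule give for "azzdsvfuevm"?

The rule is to move the last 3 characters to the front (rotate right by 3).
"azzdsvfuevm" → "evmazzdsvfu".

evmazzdsvfu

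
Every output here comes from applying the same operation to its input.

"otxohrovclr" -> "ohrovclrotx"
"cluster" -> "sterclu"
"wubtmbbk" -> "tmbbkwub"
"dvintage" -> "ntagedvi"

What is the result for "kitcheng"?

chengkit

The pattern: move the first 3 characters to the end (rotate left by 3).
For "kitcheng" the result is "chengkit".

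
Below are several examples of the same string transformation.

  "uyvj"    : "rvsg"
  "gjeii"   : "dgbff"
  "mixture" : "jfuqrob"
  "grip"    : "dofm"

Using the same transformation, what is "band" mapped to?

The pattern: shift every letter 3 places backward in the alphabet (wrapping around).
So "band" becomes "yxka".

yxka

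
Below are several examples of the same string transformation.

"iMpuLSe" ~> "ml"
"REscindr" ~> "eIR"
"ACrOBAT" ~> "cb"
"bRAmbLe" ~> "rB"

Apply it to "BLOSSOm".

ls

What's happening: flip the case of every letter, then keep one character in every 3, starting at position 2 (positions 2nd, 5th, 8th, ...).
For "BLOSSOm", step one produces "blossoM"; step two turns that into "ls".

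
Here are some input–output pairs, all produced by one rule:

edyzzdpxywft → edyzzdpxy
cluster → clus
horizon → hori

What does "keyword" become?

keyw

The rule is to delete the last 3 characters.
On "keyword" that produces "keyw".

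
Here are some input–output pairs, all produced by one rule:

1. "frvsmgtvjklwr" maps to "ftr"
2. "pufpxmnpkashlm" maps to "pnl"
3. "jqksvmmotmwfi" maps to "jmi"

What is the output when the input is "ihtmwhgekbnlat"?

iga

Looking at the pairs, the operation is to keep one character in every 3, starting at position 1 (positions 1st, 4th, 7th, ...), then keep every other character starting from the first (positions 1st, 3rd, 5th, ...).
Applying both steps to "ihtmwhgekbnlat": "imgba", then "iga".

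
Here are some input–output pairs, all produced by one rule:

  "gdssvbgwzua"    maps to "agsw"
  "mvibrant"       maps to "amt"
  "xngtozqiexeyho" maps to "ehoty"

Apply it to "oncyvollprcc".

Each output is the input with this applied: sort the characters into alphabetical order, then keep one character in every 3, starting at position 1 (positions 1st, 4th, 7th, ...).
Working it through for "oncyvollprcc": intermediate "cccllnooprvy", final "clor".

clor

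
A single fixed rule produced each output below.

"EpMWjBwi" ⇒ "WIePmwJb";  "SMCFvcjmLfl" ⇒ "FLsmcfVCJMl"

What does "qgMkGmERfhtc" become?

Rule — move the last 2 characters to the front (rotate right by 2), then flip the case of every letter.
On "qgMkGmERfhtc": the first step gives "tcqgMkGmERfh", and the second then gives "TCQGmKgMerFH".

TCQGmKgMerFH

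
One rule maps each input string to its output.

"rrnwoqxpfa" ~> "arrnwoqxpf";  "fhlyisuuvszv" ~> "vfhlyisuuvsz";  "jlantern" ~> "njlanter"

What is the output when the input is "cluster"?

The pattern: move the last character to the front.
"cluster" → "rcluste".

rcluste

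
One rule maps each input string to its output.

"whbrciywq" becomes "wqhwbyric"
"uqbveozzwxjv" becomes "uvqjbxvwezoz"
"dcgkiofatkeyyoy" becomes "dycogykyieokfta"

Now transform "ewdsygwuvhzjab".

ebwadjszyhgvwu

The rule is to take characters alternately from the front and the back (1st, last, 2nd, 2nd-last, ...).
Doing the same to "ewdsygwuvhzjab": "ebwadjszyhgvwu".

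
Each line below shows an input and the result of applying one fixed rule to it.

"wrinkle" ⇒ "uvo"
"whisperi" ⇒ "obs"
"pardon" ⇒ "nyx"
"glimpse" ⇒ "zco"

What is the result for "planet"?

Each output is the input with this applied: shift every letter 10 places forward in the alphabet (wrapping around), then keep only the last 3 characters.
"planet" → "zvkxod" → "xod".

xod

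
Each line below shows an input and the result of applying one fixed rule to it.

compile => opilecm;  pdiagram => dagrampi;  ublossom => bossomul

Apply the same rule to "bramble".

rmbleba

The transformation: move the first 2 characters to the end (rotate left by 2), then swap the first and last characters.
For "bramble", step one produces "amblebr"; step two turns that into "rmbleba".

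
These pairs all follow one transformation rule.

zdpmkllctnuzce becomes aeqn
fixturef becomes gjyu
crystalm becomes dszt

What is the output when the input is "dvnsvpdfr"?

ewot

The rule is to shift every letter 1 place forward in the alphabet (wrapping around), then keep only the first 4 characters.
On "dvnsvpdfr": the first step gives "ewotwqegs", and the second then gives "ewot".
(Check on "crystalm": → "dsztubmn" → "dszt" ✓)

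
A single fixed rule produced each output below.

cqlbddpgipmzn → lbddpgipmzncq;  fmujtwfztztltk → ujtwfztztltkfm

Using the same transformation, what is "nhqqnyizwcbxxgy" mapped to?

qqnyizwcbxxgynh

Rule — move the first 2 characters to the end (rotate left by 2).
On "nhqqnyizwcbxxgy" that produces "qqnyizwcbxxgynh".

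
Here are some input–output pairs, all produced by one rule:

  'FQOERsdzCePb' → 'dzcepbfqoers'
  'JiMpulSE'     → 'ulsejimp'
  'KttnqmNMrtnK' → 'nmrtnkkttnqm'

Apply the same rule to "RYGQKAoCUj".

What's happening: swap the front and back halves of the string, then convert every letter to lowercase.
Starting from "RYGQKAoCUj": after the first operation, "AoCUjRYGQK"; after the second, "aocujrygqk".

aocujrygqk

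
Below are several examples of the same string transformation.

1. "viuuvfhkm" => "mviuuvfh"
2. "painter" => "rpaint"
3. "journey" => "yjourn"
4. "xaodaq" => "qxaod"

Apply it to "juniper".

What's happening: move the last character to the front, then delete the last character.
Working it through for "juniper": intermediate "rjunipe", final "rjunip".

rjunip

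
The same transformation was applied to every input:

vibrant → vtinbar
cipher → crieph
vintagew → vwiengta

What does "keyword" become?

kderyow

The rule is to take characters alternately from the front and the back (1st, last, 2nd, 2nd-last, ...).
So "keyword" becomes "kderyow".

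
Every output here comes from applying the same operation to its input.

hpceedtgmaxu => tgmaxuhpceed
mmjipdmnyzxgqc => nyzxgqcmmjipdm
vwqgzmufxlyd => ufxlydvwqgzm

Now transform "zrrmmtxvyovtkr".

vyovtkrzrrmmtx

The rule is to swap the front and back halves of the string.
Doing the same to "zrrmmtxvyovtkr": "vyovtkrzrrmmtx".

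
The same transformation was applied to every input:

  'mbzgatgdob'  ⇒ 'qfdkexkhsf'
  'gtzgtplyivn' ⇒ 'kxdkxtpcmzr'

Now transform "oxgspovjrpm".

sbkwtsznvtq

The pattern: shift every letter 4 places forward in the alphabet (wrapping around).
"oxgspovjrpm" → "sbkwtsznvtq".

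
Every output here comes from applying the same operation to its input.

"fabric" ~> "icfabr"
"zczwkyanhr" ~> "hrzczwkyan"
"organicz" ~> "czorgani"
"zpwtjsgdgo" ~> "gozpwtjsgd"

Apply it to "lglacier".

Rule — move the last 2 characters to the front (rotate right by 2).
So "lglacier" becomes "erlglaci".

erlglaci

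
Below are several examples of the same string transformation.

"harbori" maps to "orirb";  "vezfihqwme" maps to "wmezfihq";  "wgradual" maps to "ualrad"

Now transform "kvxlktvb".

tvbxlk

What's happening: delete the first 2 characters, then move the last 3 characters to the front (rotate right by 3).
On "kvxlktvb": the first step gives "xlktvb", and the second then gives "tvbxlk".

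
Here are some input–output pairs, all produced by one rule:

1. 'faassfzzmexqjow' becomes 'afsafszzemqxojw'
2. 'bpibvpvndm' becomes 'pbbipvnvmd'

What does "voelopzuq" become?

ovlepouzq

Rule — swap each adjacent pair of characters (1↔2, 3↔4, ...).
Doing the same to "voelopzuq": "ovlepouzq".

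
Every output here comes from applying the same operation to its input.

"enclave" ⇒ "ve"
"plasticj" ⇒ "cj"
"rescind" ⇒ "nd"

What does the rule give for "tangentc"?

What's happening: keep only the last 2 characters.
So "tangentc" becomes "tc".

tc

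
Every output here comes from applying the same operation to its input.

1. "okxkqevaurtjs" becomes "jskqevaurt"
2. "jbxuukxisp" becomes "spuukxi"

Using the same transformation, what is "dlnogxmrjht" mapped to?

htogxmrj

Each output is the input with this applied: delete the first 3 characters, then move the last 2 characters to the front (rotate right by 2).
For "dlnogxmrjht", step one produces "ogxmrjht"; step two turns that into "htogxmrj".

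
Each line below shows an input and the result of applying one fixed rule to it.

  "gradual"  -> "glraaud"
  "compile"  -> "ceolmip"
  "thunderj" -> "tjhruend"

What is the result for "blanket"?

What's happening: take characters alternately from the front and the back (1st, last, 2nd, 2nd-last, ...).
Applying that to "blanket" gives "btleakn".

btleakn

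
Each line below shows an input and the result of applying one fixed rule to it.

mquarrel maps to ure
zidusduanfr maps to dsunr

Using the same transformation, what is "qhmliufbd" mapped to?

mifd

Rule — delete the first character, then keep every other character starting from the second (positions 2nd, 4th, 6th, ...).
Working it through for "qhmliufbd": intermediate "hmliufbd", final "mifd".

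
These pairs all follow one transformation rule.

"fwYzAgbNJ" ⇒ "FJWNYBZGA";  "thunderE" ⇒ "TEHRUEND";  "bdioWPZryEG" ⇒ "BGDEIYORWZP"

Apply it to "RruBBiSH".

RHRSUIBB

Looking at the pairs, the operation is to take characters alternately from the front and the back (1st, last, 2nd, 2nd-last, ...), then convert every letter to uppercase.
Applying that to "RruBBiSH" gives "RHRSUIBB".
(Check on "bdioWPZryEG": → "bGdEiyorWZP" → "BGDEIYORWZP" ✓)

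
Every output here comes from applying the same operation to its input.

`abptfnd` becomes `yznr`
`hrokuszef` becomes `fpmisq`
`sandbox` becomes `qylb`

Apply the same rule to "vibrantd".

The pattern: delete the last 3 characters, then shift every letter 2 places backward in the alphabet (wrapping around).
"vibrantd" → "tgzpy".

tgzpy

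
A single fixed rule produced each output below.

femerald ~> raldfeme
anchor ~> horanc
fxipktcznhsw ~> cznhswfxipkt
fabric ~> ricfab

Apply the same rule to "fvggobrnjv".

The transformation: swap the front and back halves of the string.
For "fvggobrnjv" the result is "brnjvfvggo".

brnjvfvggo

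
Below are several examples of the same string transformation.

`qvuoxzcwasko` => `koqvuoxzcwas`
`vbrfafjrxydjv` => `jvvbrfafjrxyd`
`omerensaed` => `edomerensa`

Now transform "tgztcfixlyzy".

zytgztcfixly

The transformation: move the last 2 characters to the front (rotate right by 2).
Doing the same to "tgztcfixlyzy": "zytgztcfixly".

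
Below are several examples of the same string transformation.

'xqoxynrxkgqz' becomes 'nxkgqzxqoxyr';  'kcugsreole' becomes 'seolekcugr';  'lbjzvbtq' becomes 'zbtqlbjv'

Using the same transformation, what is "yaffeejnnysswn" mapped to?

jnysswnyaffeen

In each case the input is transformed by: swap the front and back halves of the string, then swap the first and last characters.
Working it through for "yaffeejnnysswn": intermediate "nnysswnyaffeej", final "jnysswnyaffeen".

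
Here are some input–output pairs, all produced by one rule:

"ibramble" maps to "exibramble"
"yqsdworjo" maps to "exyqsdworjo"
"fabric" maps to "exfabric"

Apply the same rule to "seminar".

The pattern: prepend "ex".
Doing the same to "seminar": "exseminar".

exseminar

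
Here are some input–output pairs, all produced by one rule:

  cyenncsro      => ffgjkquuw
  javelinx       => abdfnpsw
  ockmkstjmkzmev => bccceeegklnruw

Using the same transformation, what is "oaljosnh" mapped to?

bdfggksz

The rule is to shift every letter 8 places backward in the alphabet (wrapping around), then sort the characters into alphabetical order.
Applying both steps to "oaljosnh": "gsdbgkfz", then "bdfggksz".
(Check on "cyenncsro": → "uqwffukjg" → "ffgjkquuw" ✓)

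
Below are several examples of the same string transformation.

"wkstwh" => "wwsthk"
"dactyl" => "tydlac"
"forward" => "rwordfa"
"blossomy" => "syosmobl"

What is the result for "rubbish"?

Rule — sort the characters into reverse alphabetical order, then swap each adjacent pair of characters (1↔2, 3↔4, ...).
For "rubbish" the result is "suirbhb".

suirbhb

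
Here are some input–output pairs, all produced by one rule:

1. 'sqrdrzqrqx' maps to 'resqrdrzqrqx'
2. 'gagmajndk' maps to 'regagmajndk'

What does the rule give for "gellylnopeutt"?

regellylnopeutt

Each output is the input with this applied: prepend "re".
On "gellylnopeutt" that produces "regellylnopeutt".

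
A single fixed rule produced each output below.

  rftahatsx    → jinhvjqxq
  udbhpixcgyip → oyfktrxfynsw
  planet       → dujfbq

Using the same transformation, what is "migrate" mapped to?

qjucywh

Rule — move the last 3 characters to the front (rotate right by 3), then shift every letter 10 places backward in the alphabet (wrapping around).
On "migrate": the first step gives "atemigr", and the second then gives "qjucywh".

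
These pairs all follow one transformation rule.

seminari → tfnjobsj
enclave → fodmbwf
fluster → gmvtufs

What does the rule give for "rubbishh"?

svccjtii

What's happening: shift every letter 1 place forward in the alphabet (wrapping around).
Applying that to "rubbishh" gives "svccjtii".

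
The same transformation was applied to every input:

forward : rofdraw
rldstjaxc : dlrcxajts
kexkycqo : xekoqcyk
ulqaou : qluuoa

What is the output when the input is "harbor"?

Rule — move the first 3 characters to the end (rotate left by 3), then reverse the string.
On "harbor": the first step gives "borhar", and the second then gives "rahrob".

rahrob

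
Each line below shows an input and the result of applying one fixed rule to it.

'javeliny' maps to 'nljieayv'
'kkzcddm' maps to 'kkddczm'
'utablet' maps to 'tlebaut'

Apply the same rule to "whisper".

The pattern: sort the characters into reverse alphabetical order, then move the first 2 characters to the end (rotate left by 2).
Applying that to "whisper" gives "rpihews".

rpihews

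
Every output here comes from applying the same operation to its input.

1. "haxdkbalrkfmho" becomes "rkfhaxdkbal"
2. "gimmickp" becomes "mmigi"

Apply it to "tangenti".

ngeta

Each output is the input with this applied: delete the last 3 characters, then move the last 3 characters to the front (rotate right by 3).
"tangenti" → "tange" → "ngeta".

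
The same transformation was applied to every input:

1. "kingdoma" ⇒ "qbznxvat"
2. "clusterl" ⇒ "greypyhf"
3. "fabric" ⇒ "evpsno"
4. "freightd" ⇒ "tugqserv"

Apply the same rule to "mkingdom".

tqbzzxva

Each output is the input with this applied: shift every letter 13 places forward in the alphabet (wrapping around) — i.e. ROT13, then swap the front and back halves of the string.
Doing the same to "mkingdom": "tqbzzxva".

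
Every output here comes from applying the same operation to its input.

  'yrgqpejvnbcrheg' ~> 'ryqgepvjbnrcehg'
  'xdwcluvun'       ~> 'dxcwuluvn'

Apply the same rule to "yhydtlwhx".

The rule is to swap each adjacent pair of characters (1↔2, 3↔4, ...).
On "yhydtlwhx" that produces "hydylthwx".

hydylthwx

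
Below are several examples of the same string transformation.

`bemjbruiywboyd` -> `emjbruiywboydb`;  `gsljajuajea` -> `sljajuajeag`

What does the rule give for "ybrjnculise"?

brjnculisey

Looking at the pairs, the operation is to move the first character to the end.
On "ybrjnculise" that produces "brjnculisey".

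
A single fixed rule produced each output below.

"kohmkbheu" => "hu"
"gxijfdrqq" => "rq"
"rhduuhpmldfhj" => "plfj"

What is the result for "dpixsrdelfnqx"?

dlnx

The pattern: keep every other character starting from the first (positions 1st, 3rd, 5th, ...), then delete the first 3 characters.
On "dpixsrdelfnqx": the first step gives "disdlnx", and the second then gives "dlnx".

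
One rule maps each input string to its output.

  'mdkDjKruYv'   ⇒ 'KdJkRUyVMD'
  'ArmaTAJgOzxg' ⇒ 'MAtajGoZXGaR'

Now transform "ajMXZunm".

Looking at the pairs, the operation is to move the first 2 characters to the end (rotate left by 2), then flip the case of every letter.
Working it through for "ajMXZunm": intermediate "MXZunmaj", final "mxzUNMAJ".

mxzUNMAJ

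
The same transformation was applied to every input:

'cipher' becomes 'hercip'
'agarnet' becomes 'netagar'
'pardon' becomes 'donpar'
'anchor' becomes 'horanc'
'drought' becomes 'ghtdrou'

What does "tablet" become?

lettab

What's happening: move the last 3 characters to the front (rotate right by 3).
For "tablet" the result is "lettab".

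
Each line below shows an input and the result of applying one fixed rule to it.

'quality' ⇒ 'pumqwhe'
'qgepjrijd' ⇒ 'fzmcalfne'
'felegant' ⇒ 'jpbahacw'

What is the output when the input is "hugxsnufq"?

bmdqctojq

In each case the input is transformed by: shift every letter 4 places backward in the alphabet (wrapping around), then move the last 2 characters to the front (rotate right by 2).
"hugxsnufq" → "dqctojqbm" → "bmdqctojq".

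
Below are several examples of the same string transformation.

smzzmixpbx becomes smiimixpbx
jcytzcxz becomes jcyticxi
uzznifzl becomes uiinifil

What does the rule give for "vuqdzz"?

Each output is the input with this applied: replace every "z" with "i".
For "vuqdzz" the result is "vuqdii".

vuqdii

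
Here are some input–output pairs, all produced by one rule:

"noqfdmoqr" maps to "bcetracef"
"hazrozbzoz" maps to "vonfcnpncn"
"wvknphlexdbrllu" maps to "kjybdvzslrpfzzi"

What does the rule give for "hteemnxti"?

vhssablhw

The rule is to shift every letter 12 places backward in the alphabet (wrapping around).
"hteemnxti" → "vhssablhw".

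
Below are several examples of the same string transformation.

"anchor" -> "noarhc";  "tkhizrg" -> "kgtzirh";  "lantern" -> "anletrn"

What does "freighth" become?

In each case the input is transformed by: swap each adjacent pair of characters (1↔2, 3↔4, ...), then take characters alternately from the front and the back (1st, last, 2nd, 2nd-last, ...).
"freighth" → "rfiehght" → "rtfhigeh".
(Check on "lantern": → "altnren" → "anletrn" ✓)

rtfhigeh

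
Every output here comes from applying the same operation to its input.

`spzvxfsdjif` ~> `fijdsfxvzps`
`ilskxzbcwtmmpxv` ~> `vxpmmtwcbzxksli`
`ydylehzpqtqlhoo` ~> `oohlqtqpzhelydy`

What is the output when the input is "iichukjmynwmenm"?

Each output is the input with this applied: reverse the string.
For "iichukjmynwmenm" the result is "mnemwnymjkuhcii".

mnemwnymjkuhcii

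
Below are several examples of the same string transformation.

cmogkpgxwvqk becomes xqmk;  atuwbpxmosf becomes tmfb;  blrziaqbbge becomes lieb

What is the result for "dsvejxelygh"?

sljh

Rule — keep one character in every 3, starting at position 2 (positions 2nd, 5th, 8th, ...), then sort the characters into reverse alphabetical order.
Starting from "dsvejxelygh": after the first operation, "sjlh"; after the second, "sljh".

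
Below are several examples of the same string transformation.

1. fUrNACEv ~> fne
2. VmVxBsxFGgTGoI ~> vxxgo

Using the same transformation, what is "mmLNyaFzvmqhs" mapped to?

What's happening: keep one character in every 3, starting at position 1 (positions 1st, 4th, 7th, ...), then convert every letter to lowercase.
So "mmLNyaFzvmqhs" becomes "mnfms".
(Check on "VmVxBsxFGgTGoI": → "Vxxgo" → "vxxgo" ✓)

mnfms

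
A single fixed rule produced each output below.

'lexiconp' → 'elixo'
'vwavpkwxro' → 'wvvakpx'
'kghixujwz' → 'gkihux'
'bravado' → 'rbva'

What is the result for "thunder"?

What's happening: swap each adjacent pair of characters (1↔2, 3↔4, ...), then delete the last 3 characters.
Starting from "thunder": after the first operation, "htnuedr"; after the second, "htnu".

htnu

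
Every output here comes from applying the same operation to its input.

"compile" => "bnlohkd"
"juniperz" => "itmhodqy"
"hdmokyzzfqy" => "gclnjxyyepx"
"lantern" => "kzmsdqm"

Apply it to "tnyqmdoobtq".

In each case the input is transformed by: shift every letter 1 place backward in the alphabet (wrapping around).
On "tnyqmdoobtq" that produces "smxplcnnasp".

smxplcnnasp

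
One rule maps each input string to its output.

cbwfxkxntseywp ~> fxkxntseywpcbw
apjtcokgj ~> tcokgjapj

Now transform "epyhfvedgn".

Each output is the input with this applied: move the first 3 characters to the end (rotate left by 3).
For "epyhfvedgn" the result is "hfvedgnepy".

hfvedgnepy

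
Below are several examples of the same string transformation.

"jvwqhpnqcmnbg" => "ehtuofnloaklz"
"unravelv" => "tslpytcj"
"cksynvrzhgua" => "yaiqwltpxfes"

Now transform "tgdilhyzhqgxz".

xrebgjfwxfoev

Each output is the input with this applied: move the last character to the front, then shift every letter 2 places backward in the alphabet (wrapping around).
On "tgdilhyzhqgxz" that produces "xrebgjfwxfoev".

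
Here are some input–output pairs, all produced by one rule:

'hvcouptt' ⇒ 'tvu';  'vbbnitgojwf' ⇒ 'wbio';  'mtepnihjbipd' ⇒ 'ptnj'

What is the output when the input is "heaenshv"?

Rule — move the last 2 characters to the front (rotate right by 2), then keep one character in every 3, starting at position 1 (positions 1st, 4th, 7th, ...).
Working it through for "heaenshv": intermediate "hvheaens", final "hen".

hen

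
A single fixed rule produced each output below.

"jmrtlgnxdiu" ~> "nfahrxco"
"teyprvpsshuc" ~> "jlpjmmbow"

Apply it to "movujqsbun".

The pattern: shift every letter 6 places backward in the alphabet (wrapping around), then delete the first 3 characters.
For "movujqsbun", step one produces "gipodkmvoh"; step two turns that into "odkmvoh".

odkmvoh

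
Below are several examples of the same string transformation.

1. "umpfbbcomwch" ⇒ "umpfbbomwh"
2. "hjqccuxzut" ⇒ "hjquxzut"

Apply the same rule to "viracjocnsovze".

The pattern: remove every "c".
"viracjocnsovze" → "virajonsovze".

virajonsovze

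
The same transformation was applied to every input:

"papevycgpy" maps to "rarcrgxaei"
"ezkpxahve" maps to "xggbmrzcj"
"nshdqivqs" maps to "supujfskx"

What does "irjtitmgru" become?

twktlvkvoi

Looking at the pairs, the operation is to shift every letter 2 places forward in the alphabet (wrapping around), then move the last 2 characters to the front (rotate right by 2).
On "irjtitmgru": the first step gives "ktlvkvoitw", and the second then gives "twktlvkvoi".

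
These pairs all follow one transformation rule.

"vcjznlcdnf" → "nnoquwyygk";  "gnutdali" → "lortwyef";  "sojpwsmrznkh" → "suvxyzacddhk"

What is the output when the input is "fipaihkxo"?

In each case the input is transformed by: sort the characters into alphabetical order, then shift every letter 11 places forward in the alphabet (wrapping around).
For "fipaihkxo", step one produces "afhiikopx"; step two turns that into "lqsttvzai".

lqsttvzai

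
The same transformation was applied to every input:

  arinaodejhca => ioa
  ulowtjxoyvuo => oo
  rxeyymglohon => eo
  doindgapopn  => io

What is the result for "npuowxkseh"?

ue

Rule — keep one character in every 3, starting at position 3 (positions 3rd, 6th, 9th, ...), then keep only the vowels.
For "npuowxkseh" the result is "ue".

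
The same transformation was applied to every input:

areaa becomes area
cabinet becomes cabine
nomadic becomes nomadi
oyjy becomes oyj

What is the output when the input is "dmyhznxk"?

dmyhznx

The pattern: delete the last character.
"dmyhznxk" → "dmyhznx".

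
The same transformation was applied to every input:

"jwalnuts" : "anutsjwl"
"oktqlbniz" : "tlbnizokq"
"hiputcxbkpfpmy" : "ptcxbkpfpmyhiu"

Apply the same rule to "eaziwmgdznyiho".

Each output is the input with this applied: move the first 3 characters to the end (rotate left by 3), then swap the first and last characters.
Starting from "eaziwmgdznyiho": after the first operation, "iwmgdznyihoeaz"; after the second, "zwmgdznyihoeai".
(Check on "hiputcxbkpfpmy": → "utcxbkpfpmyhip" → "ptcxbkpfpmyhiu" ✓)

zwmgdznyihoeai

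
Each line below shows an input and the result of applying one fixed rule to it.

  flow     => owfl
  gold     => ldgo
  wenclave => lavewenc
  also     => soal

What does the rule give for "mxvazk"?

What's happening: swap the front and back halves of the string.
Doing the same to "mxvazk": "azkmxv".

azkmxv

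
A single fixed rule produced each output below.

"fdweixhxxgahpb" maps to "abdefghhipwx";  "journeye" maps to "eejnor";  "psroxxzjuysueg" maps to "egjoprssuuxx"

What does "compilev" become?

ceilmo

Rule — sort the characters into alphabetical order, then delete the last 2 characters.
For "compilev", step one produces "ceilmopv"; step two turns that into "ceilmo".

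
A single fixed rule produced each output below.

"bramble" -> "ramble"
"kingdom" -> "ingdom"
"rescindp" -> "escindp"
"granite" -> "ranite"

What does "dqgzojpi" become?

The pattern: delete the first character.
On "dqgzojpi" that produces "qgzojpi".

qgzojpi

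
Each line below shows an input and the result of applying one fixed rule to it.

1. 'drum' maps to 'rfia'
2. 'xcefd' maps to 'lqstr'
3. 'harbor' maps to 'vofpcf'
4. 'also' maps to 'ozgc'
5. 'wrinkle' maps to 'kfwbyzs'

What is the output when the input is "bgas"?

puog

The rule is to shift every letter 12 places backward in the alphabet (wrapping around).
"bgas" → "puog".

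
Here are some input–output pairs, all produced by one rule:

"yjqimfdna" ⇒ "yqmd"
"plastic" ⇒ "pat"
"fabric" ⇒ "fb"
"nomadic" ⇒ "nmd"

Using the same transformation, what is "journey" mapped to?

Each output is the input with this applied: keep every other character starting from the first (positions 1st, 3rd, 5th, ...), then delete the last character.
On "journey": the first step gives "juny", and the second then gives "jun".

jun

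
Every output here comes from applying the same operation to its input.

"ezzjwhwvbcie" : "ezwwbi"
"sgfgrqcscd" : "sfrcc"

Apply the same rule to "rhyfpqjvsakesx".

Each output is the input with this applied: keep every other character starting from the first (positions 1st, 3rd, 5th, ...).
Applying that to "rhyfpqjvsakesx" gives "rypjsks".

rypjsks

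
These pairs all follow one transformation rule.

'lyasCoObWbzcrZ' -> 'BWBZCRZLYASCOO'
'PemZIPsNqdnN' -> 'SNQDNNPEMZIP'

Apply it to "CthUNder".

NDERCTHU

Rule — swap the front and back halves of the string, then convert every letter to uppercase.
For "CthUNder", step one produces "NderCthU"; step two turns that into "NDERCTHU".
(Check on "PemZIPsNqdnN": → "sNqdnNPemZIP" → "SNQDNNPEMZIP" ✓)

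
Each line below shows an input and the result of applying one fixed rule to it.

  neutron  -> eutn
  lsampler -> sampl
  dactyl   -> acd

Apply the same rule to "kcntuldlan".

Rule — delete the last 3 characters, then move the first character to the end.
Starting from "kcntuldlan": after the first operation, "kcntuld"; after the second, "cntuldk".

cntuldk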